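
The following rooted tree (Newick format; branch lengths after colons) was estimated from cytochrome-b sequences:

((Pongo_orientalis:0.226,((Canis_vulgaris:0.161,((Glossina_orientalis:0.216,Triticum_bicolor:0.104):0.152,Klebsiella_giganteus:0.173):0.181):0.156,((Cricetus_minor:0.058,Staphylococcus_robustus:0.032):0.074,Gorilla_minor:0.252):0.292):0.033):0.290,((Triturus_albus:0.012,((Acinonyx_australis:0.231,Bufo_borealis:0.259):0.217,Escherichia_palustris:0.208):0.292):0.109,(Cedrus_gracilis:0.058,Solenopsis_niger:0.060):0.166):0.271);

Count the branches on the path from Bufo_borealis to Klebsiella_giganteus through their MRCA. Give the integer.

The MRCA of Bufo_borealis and Klebsiella_giganteus is the root of the tree.
From Bufo_borealis up to that node: 5 branches. From Klebsiella_giganteus up to the same node: 5 branches. Total: 5 + 5 = 10.

10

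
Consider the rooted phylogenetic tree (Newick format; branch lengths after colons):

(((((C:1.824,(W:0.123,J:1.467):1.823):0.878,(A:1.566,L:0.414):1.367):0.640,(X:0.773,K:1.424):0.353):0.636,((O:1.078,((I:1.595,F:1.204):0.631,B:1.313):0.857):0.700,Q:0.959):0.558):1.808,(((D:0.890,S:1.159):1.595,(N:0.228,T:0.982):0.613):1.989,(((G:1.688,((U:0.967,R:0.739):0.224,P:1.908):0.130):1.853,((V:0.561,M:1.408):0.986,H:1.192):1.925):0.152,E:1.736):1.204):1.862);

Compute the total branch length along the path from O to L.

5.393

The path runs O → … → MRCA → … → L; the MRCA is the node subtending ((((C,(W,J)),(A,L)),(X,K)),((O,((I,F),B)),Q)).
Branch lengths along that path: 1.078 + 0.700 + 0.558 + 0.636 + 0.640 + 1.367 + 0.414 = 5.393.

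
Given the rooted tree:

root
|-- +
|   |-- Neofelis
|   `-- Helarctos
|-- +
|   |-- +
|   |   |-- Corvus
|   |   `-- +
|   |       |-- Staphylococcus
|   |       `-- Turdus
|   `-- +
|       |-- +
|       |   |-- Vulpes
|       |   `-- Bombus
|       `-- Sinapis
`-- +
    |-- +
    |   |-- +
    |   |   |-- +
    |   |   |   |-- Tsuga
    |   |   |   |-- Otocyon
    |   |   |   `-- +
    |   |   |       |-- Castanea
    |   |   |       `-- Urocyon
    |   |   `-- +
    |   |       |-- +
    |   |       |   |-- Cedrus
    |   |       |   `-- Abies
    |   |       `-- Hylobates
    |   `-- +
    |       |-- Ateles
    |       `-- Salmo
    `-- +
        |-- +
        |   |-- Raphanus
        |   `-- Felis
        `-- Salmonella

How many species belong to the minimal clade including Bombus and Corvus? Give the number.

The MRCA of Bombus and Corvus is the node subtending ((Corvus,(Staphylococcus,Turdus)),((Vulpes,Bombus),Sinapis)).
That clade contains 6 terminal taxa: Bombus, Corvus, Sinapis, Staphylococcus, Turdus, Vulpes.

6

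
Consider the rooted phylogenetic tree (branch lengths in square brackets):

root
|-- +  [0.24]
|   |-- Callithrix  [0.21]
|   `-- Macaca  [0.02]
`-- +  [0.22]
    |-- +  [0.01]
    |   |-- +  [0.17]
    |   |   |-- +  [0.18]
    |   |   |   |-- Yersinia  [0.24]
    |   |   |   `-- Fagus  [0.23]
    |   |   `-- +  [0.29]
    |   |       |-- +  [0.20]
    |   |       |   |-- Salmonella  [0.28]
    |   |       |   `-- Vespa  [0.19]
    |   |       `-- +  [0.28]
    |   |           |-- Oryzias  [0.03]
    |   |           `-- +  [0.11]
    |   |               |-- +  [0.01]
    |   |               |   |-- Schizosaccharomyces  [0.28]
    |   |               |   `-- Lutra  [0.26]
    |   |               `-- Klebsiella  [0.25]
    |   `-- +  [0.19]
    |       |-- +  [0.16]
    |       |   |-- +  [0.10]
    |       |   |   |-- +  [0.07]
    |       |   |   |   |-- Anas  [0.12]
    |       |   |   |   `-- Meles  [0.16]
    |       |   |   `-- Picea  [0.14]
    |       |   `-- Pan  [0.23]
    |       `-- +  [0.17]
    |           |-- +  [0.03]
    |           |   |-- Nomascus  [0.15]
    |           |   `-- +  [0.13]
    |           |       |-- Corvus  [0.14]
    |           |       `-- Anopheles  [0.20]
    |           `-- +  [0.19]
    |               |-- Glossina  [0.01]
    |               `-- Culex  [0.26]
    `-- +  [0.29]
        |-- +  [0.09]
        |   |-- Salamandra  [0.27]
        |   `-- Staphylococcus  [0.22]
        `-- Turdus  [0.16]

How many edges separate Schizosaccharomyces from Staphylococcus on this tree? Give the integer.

10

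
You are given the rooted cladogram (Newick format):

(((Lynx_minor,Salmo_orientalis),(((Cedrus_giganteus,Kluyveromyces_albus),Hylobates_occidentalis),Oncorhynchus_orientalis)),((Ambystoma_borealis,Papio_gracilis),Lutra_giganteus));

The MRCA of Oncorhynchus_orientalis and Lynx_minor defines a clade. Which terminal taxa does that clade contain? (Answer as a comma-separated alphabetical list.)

Tracing Oncorhynchus_orientalis: it sits inside (((Cedrus_giganteus,Kluyveromyces_albus),Hylobates_occidentalis),Oncorhynchus_orientalis).
Tracing Lynx_minor: it sits inside (Lynx_minor,Salmo_orientalis).
The smallest clade enclosing both is ((Lynx_minor,Salmo_orientalis),(((Cedrus_giganteus,Kluyveromyces_albus),Hylobates_occidentalis),Oncorhynchus_orientalis)); the answer is its 6 terminal taxa in alphabetical order.

Cedrus_giganteus, Hylobates_occidentalis, Kluyveromyces_albus, Lynx_minor, Oncorhynchus_orientalis, Salmo_orientalis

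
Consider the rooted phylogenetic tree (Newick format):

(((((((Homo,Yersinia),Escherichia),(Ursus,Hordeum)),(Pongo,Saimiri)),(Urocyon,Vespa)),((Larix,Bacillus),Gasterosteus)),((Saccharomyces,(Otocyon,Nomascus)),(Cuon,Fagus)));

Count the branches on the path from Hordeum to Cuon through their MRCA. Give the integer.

9

The MRCA of Hordeum and Cuon is the root of the tree.
From Hordeum up to that node: 6 branches. From Cuon up to the same node: 3 branches. Total: 6 + 3 = 9.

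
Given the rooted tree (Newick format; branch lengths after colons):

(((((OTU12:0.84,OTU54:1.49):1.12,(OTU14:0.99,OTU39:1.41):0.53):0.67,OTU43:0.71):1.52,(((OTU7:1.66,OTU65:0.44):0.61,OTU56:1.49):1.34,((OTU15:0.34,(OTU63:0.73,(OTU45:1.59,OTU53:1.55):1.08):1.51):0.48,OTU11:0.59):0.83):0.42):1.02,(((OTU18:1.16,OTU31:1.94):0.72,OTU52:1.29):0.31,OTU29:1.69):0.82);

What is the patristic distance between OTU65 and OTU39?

The path runs OTU65 → … → MRCA → … → OTU39; the MRCA is the node subtending ((((OTU12,OTU54),(OTU14,OTU39)),OTU43),(((OTU7,OTU65),OTU56),((OTU15,(OTU63,(OTU45,OTU53))),OTU11))).
Branch lengths along that path: 0.44 + 0.61 + 1.34 + 0.42 + 1.52 + 0.67 + 0.53 + 1.41 = 6.94.

6.94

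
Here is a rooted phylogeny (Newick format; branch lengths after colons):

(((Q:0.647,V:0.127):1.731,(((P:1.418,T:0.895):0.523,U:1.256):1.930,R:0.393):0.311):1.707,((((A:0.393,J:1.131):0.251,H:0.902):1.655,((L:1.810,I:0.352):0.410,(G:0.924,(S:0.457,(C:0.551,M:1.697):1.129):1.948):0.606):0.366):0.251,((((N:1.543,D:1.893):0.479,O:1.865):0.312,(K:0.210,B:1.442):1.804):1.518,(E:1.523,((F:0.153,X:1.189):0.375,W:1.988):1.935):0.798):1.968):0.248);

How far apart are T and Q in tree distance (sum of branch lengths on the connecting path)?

The path runs T → … → MRCA → … → Q; the MRCA is the node subtending ((Q,V),(((P,T),U),R)).
Branch lengths along that path: 0.895 + 0.523 + 1.930 + 0.311 + 1.731 + 0.647 = 6.037.

6.037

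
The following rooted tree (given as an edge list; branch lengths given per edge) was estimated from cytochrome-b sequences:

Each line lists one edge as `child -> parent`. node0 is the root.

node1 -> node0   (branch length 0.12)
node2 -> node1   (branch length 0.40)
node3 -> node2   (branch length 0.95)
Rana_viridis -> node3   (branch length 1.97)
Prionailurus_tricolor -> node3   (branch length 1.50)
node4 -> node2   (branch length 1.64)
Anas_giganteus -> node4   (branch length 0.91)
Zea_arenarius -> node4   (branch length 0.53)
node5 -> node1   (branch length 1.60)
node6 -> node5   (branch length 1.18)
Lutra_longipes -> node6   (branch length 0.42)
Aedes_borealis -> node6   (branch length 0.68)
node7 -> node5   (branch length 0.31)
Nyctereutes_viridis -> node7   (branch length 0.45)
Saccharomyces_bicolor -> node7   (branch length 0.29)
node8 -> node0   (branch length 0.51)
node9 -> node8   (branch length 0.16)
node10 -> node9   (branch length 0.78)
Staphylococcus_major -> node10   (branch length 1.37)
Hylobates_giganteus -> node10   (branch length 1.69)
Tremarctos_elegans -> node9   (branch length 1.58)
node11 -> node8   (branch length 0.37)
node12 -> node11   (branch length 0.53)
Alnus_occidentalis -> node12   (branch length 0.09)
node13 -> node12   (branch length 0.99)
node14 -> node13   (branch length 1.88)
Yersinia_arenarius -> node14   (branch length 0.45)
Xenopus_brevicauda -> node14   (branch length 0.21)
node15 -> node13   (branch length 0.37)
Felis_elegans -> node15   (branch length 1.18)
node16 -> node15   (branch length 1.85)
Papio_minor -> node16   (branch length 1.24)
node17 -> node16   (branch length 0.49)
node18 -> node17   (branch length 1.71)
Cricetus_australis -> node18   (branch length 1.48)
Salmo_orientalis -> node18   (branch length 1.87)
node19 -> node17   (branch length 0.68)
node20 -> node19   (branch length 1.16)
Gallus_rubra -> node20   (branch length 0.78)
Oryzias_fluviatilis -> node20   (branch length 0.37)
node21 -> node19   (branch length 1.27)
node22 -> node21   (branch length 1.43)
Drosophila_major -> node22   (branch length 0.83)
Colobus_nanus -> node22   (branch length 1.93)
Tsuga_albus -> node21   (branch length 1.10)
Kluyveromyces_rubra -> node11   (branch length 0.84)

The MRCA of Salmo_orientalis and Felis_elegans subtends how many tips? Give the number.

9

The MRCA of Salmo_orientalis and Felis_elegans is the node subtending (Felis_elegans,(Papio_minor,((Cricetus_australis,Salmo_orientalis),((Gallus_rubra,Oryzias_fluviatilis),((Drosophila_major,Colobus_nanus),Tsuga_albus))))).
That clade contains 9 terminal taxa: Colobus_nanus, Cricetus_australis, Drosophila_major, Felis_elegans, Gallus_rubra, Oryzias_fluviatilis, Papio_minor, Salmo_orientalis, Tsuga_albus.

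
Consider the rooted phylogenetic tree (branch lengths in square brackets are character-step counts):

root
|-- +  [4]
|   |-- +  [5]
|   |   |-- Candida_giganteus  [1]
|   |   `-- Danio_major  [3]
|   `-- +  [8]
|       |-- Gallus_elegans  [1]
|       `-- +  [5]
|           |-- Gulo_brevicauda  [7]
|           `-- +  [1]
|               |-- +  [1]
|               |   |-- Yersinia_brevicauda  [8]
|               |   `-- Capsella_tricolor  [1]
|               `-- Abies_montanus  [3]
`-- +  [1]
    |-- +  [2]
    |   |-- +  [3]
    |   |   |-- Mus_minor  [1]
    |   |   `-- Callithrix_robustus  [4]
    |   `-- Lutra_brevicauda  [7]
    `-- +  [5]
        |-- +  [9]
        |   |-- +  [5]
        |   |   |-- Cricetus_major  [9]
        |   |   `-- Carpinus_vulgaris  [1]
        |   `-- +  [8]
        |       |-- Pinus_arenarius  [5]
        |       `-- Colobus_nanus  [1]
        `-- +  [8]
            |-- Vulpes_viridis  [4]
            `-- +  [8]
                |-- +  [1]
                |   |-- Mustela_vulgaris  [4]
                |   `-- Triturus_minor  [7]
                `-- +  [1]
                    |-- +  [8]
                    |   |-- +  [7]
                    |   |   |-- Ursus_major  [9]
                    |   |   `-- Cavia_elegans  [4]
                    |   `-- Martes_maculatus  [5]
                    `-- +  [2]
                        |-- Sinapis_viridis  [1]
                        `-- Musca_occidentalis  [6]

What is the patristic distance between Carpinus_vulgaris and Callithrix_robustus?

The path runs Carpinus_vulgaris → … → MRCA → … → Callithrix_robustus; the MRCA is the node subtending (((Mus_minor,Callithrix_robustus),Lutra_brevicauda),(((Cricetus_major,Carpinus_vulgaris),(Pinus_arenarius,Colobus_nanus)),(Vulpes_viridis,((Mustela_vulgaris,Triturus_minor),(((Ursus_major,Cavia_elegans),Martes_maculatus),(Sinapis_viridis,Musca_occidentalis)))))).
Branch lengths along that path: 1 + 5 + 9 + 5 + 2 + 3 + 4 = 29.

29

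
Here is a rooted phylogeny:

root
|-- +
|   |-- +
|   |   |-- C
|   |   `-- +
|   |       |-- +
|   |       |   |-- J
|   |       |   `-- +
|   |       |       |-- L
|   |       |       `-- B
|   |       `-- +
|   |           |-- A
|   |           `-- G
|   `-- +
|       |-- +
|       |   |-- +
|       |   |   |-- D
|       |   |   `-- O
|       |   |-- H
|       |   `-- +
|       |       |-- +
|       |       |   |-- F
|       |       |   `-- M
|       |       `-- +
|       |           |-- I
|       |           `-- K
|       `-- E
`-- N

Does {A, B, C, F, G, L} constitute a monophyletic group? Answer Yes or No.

The MRCA of the listed taxa subtends ((C,((J,(L,B)),(A,G))),(((D,O),H,((F,M),(I,K))),E)).
That clade also contains D, E, H, I, J, K, M, O, which are not in the proposed group, so the group is not monophyletic.

No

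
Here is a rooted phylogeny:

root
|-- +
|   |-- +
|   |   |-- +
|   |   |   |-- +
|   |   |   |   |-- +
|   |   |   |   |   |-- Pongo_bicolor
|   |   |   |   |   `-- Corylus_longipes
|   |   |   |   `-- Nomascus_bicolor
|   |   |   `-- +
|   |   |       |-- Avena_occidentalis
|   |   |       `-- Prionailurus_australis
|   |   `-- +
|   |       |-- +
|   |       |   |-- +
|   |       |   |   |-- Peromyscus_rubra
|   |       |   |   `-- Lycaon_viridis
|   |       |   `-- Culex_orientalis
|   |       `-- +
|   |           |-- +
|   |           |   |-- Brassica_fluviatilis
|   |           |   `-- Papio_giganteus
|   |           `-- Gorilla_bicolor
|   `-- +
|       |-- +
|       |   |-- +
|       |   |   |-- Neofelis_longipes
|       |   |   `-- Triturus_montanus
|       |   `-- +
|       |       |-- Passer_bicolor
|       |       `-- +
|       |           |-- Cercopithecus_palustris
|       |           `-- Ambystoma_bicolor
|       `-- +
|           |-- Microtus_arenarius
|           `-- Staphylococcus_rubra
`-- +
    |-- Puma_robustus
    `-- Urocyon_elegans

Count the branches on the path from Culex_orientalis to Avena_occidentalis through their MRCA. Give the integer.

The MRCA of Culex_orientalis and Avena_occidentalis is the node subtending ((((Pongo_bicolor,Corylus_longipes),Nomascus_bicolor),(Avena_occidentalis,Prionailurus_australis)),(((Peromyscus_rubra,Lycaon_viridis),Culex_orientalis),((Brassica_fluviatilis,Papio_giganteus),Gorilla_bicolor))).
From Culex_orientalis up to that node: 3 branches. From Avena_occidentalis up to the same node: 3 branches. Total: 3 + 3 = 6.

6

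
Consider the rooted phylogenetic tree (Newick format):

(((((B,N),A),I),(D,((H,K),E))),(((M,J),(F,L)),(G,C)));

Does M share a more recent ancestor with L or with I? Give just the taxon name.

L

The MRCA of M and L subtends ((M,J),(F,L)) (4 taxa).
The MRCA of M and I is the root, subtending the entire tree (14 taxa).
The first is nested inside the second, so M shares a more recent common ancestor with L.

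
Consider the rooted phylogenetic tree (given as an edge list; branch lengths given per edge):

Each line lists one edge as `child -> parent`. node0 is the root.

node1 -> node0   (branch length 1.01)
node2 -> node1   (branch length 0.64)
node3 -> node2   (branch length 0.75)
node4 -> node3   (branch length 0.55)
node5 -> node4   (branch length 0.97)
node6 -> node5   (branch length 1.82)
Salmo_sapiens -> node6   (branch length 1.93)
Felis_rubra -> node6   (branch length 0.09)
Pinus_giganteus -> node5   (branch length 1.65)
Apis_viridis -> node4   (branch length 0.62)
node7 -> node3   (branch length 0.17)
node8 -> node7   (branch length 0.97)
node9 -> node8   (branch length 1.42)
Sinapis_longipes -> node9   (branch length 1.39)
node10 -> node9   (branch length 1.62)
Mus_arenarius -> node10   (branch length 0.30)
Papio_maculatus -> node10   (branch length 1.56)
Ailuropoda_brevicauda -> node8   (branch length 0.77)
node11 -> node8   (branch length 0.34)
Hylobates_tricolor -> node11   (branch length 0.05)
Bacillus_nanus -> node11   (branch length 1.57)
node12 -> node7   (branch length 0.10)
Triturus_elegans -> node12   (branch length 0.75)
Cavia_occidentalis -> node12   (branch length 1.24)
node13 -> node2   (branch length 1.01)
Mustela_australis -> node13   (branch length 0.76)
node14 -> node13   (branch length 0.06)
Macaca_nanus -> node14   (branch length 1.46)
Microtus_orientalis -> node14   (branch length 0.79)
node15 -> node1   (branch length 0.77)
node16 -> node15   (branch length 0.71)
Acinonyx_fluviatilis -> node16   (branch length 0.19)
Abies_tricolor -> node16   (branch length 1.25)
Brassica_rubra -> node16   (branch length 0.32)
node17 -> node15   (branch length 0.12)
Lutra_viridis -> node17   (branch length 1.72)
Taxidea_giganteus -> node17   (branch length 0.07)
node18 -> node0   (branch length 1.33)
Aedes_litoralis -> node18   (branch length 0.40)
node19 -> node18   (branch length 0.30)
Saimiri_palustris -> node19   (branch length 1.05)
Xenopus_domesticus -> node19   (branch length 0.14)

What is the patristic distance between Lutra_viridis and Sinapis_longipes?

7.95

The path runs Lutra_viridis → … → MRCA → … → Sinapis_longipes; the MRCA is the node subtending ((((((Salmo_sapiens,Felis_rubra),Pinus_giganteus),Apis_viridis),(((Sinapis_longipes,(Mus_arenarius,Papio_maculatus)),Ailuropoda_brevicauda,(Hylobates_tricolor,Bacillus_nanus)),(Triturus_elegans,Cavia_occidentalis))),(Mustela_australis,(Macaca_nanus,Microtus_orientalis))),((Acinonyx_fluviatilis,Abies_tricolor,Brassica_rubra),(Lutra_viridis,Taxidea_giganteus))).
Branch lengths along that path: 1.72 + 0.12 + 0.77 + 0.64 + 0.75 + 0.17 + 0.97 + 1.42 + 1.39 = 7.95.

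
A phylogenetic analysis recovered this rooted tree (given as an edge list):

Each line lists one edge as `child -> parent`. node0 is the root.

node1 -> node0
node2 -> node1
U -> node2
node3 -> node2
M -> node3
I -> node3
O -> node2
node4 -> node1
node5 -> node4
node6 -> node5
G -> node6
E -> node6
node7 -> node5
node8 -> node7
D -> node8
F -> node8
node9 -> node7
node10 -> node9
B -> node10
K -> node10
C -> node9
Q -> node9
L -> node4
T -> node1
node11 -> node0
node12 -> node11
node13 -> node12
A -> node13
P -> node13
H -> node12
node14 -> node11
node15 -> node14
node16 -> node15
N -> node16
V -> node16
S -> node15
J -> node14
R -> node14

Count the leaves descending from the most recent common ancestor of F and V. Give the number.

22

The MRCA of F and V is the root, so the clade is the entire tree.
That clade contains 22 terminal taxa: A, B, C, D, E, F, G, H, I, J, K, L, M, N, O, P, Q, R, S, T, U, V.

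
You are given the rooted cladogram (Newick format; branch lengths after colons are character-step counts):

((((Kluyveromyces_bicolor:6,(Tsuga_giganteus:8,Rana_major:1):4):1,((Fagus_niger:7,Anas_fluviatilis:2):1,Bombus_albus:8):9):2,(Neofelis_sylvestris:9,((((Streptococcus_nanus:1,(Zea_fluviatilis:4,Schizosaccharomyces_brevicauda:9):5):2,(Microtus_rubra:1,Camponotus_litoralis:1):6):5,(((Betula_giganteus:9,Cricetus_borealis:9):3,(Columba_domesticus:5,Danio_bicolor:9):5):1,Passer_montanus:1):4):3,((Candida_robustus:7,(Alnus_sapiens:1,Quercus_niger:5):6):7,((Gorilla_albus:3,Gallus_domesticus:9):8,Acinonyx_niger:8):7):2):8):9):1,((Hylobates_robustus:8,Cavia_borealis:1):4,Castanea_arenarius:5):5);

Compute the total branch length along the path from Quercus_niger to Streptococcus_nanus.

31

The path runs Quercus_niger → … → MRCA → … → Streptococcus_nanus; the MRCA is the node subtending ((((Streptococcus_nanus,(Zea_fluviatilis,Schizosaccharomyces_brevicauda)),(Microtus_rubra,Camponotus_litoralis)),(((Betula_giganteus,Cricetus_borealis),(Columba_domesticus,Danio_bicolor)),Passer_montanus)),((Candida_robustus,(Alnus_sapiens,Quercus_niger)),((Gorilla_albus,Gallus_domesticus),Acinonyx_niger))).
Branch lengths along that path: 5 + 6 + 7 + 2 + 3 + 5 + 2 + 1 = 31.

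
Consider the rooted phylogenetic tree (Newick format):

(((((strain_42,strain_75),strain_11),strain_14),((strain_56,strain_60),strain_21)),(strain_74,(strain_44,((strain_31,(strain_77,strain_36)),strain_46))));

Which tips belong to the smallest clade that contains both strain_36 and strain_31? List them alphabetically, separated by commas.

strain_31, strain_36, strain_77

Tracing strain_36: it sits inside (strain_77,strain_36).
Tracing strain_31: it sits inside (strain_31,(strain_77,strain_36)).
The smallest clade enclosing both is (strain_31,(strain_77,strain_36)); the answer is its 3 terminal taxa in alphabetical order.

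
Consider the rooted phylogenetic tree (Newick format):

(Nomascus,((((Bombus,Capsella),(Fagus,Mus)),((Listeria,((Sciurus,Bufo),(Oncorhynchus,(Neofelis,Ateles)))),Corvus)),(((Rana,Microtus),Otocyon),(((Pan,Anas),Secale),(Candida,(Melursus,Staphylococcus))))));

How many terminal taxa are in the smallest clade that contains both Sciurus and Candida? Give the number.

The MRCA of Sciurus and Candida is the node subtending ((((Bombus,Capsella),(Fagus,Mus)),((Listeria,((Sciurus,Bufo),(Oncorhynchus,(Neofelis,Ateles)))),Corvus)),(((Rana,Microtus),Otocyon),(((Pan,Anas),Secale),(Candida,(Melursus,Staphylococcus))))).
That clade contains 20 terminal taxa: Anas, Ateles, Bombus, Bufo, Candida, Capsella, Corvus, Fagus, Listeria, Melursus, Microtus, Mus, Neofelis, Oncorhynchus, Otocyon, Pan, Rana, Sciurus, Secale, Staphylococcus.

20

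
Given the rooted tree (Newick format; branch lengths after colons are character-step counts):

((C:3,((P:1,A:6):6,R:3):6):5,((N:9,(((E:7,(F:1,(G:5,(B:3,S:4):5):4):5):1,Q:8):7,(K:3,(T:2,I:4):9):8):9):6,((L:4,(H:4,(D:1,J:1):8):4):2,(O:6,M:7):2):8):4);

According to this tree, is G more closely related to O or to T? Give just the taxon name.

The MRCA of G and T subtends (((E,(F,(G,(B,S)))),Q),(K,(T,I))) (9 taxa).
The MRCA of G and O subtends ((N,(((E,(F,(G,(B,S)))),Q),(K,(T,I)))),((L,(H,(D,J))),(O,M))) (16 taxa).
The first is nested inside the second, so G shares a more recent common ancestor with T.

T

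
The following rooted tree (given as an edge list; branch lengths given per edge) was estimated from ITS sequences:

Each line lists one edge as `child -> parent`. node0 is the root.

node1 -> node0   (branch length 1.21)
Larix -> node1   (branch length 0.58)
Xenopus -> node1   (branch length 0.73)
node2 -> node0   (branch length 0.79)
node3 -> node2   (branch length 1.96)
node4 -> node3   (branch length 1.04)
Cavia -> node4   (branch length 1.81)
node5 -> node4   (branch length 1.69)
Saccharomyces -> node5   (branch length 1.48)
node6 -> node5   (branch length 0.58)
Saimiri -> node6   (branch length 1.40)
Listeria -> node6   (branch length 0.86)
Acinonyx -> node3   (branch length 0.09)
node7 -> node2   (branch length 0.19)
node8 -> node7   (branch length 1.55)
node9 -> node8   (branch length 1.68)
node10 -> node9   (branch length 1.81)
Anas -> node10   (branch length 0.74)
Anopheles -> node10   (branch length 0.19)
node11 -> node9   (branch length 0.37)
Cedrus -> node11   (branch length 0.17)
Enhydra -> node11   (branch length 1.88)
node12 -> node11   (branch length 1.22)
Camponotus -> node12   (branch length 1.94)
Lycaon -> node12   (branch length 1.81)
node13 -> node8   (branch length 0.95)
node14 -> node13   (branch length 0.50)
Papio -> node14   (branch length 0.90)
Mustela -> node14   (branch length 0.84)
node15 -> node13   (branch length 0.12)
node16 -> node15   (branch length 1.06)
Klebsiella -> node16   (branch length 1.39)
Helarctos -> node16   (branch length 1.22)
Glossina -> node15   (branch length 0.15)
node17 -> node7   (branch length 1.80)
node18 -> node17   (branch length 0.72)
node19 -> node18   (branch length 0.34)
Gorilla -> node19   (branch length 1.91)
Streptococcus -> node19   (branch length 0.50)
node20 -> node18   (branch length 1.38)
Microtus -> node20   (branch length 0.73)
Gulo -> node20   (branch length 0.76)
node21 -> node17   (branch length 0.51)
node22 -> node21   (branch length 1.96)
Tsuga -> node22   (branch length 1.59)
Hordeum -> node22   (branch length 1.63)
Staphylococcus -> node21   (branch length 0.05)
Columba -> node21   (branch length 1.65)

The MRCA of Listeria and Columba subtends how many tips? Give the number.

24

The MRCA of Listeria and Columba is the node subtending (((Cavia,(Saccharomyces,(Saimiri,Listeria))),Acinonyx),((((Anas,Anopheles),(Cedrus,Enhydra,(Camponotus,Lycaon))),((Papio,Mustela),((Klebsiella,Helarctos),Glossina))),(((Gorilla,Streptococcus),(Microtus,Gulo)),((Tsuga,Hordeum),Staphylococcus,Columba)))).
That clade contains 24 terminal taxa: Acinonyx, Anas, Anopheles, Camponotus, Cavia, Cedrus, Columba, Enhydra, Glossina, Gorilla, Gulo, Helarctos, Hordeum, Klebsiella, Listeria, Lycaon, Microtus, Mustela, Papio, Saccharomyces, Saimiri, Staphylococcus, Streptococcus, Tsuga.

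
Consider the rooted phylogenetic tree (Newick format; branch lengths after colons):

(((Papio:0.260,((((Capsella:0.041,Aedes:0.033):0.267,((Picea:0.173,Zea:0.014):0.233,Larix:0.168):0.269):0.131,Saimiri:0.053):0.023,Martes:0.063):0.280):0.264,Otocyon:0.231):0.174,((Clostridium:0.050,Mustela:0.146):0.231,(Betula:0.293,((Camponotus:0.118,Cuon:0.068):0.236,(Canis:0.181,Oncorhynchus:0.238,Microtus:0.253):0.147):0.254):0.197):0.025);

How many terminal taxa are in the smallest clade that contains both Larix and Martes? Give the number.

7

The MRCA of Larix and Martes is the node subtending ((((Capsella,Aedes),((Picea,Zea),Larix)),Saimiri),Martes).
That clade contains 7 terminal taxa: Aedes, Capsella, Larix, Martes, Picea, Saimiri, Zea.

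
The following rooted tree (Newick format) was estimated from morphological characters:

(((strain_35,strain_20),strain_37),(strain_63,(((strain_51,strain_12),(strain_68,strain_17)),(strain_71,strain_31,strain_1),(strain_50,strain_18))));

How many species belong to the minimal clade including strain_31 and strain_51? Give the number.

The MRCA of strain_31 and strain_51 is the node subtending (((strain_51,strain_12),(strain_68,strain_17)),(strain_71,strain_31,strain_1),(strain_50,strain_18)).
That clade contains 9 terminal taxa: strain_1, strain_12, strain_17, strain_18, strain_31, strain_50, strain_51, strain_68, strain_71.

9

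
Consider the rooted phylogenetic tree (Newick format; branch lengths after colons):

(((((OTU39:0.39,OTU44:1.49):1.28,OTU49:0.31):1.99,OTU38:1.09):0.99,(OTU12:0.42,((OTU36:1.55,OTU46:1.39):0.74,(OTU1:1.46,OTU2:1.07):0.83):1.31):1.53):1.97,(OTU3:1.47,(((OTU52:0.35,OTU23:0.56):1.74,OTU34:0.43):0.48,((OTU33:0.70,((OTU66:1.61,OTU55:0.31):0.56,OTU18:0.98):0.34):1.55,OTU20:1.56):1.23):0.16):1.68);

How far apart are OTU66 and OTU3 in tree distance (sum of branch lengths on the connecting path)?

6.92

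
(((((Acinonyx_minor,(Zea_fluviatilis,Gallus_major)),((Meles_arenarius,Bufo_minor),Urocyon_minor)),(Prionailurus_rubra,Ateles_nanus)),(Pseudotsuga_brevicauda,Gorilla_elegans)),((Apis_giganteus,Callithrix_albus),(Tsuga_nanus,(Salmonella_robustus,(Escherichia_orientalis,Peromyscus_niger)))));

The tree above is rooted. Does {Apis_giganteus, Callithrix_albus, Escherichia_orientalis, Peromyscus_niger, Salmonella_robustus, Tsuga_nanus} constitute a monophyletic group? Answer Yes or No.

The most recent common ancestor of these taxa subtends ((Apis_giganteus,Callithrix_albus),(Tsuga_nanus,(Salmonella_robustus,(Escherichia_orientalis,Peromyscus_niger)))).
That clade has exactly 6 tips — every listed taxon and nothing else — so the group is monophyletic.

Yes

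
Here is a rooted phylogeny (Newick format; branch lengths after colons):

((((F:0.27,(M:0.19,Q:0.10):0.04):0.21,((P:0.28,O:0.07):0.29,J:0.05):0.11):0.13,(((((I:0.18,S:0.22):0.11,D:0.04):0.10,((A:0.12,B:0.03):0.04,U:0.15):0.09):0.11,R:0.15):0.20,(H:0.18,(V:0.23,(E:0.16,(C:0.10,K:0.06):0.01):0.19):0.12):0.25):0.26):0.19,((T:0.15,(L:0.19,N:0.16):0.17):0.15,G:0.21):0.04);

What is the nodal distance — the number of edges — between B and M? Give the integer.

10

The MRCA of B and M is the node subtending (((F,(M,Q)),((P,O),J)),(((((I,S),D),((A,B),U)),R),(H,(V,(E,(C,K)))))).
From B up to that node: 6 branches. From M up to the same node: 4 branches. Total: 6 + 4 = 10.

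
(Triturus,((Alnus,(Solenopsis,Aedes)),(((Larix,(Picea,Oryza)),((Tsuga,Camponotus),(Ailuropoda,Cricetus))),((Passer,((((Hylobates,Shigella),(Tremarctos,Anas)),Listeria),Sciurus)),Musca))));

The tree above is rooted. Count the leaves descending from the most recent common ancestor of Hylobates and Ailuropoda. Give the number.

15

The MRCA of Hylobates and Ailuropoda is the node subtending (((Larix,(Picea,Oryza)),((Tsuga,Camponotus),(Ailuropoda,Cricetus))),((Passer,((((Hylobates,Shigella),(Tremarctos,Anas)),Listeria),Sciurus)),Musca)).
That clade contains 15 terminal taxa: Ailuropoda, Anas, Camponotus, Cricetus, Hylobates, Larix, Listeria, Musca, Oryza, Passer, Picea, Sciurus, Shigella, Tremarctos, Tsuga.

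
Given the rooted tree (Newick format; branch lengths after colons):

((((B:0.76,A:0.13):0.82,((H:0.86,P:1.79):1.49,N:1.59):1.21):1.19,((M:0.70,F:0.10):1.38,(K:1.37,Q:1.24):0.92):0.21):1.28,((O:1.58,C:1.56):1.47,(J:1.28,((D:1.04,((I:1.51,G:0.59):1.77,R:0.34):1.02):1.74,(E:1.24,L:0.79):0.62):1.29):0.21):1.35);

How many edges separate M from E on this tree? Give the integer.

The MRCA of M and E is the root of the tree.
From M up to that node: 4 branches. From E up to the same node: 5 branches. Total: 4 + 5 = 9.

9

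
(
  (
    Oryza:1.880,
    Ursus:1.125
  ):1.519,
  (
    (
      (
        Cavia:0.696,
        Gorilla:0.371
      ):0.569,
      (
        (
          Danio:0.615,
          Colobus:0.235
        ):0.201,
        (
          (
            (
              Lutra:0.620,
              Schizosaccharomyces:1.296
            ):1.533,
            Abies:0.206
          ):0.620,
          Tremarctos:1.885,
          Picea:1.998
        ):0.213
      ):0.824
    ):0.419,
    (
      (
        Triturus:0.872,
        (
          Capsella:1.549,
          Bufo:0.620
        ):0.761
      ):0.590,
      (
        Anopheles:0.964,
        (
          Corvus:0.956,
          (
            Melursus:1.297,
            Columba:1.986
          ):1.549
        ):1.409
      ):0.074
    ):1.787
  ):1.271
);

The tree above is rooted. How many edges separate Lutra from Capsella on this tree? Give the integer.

10

The MRCA of Lutra and Capsella is the node subtending (((Cavia,Gorilla),((Danio,Colobus),(((Lutra,Schizosaccharomyces),Abies),Tremarctos,Picea))),((Triturus,(Capsella,Bufo)),(Anopheles,(Corvus,(Melursus,Columba))))).
From Lutra up to that node: 6 branches. From Capsella up to the same node: 4 branches. Total: 6 + 4 = 10.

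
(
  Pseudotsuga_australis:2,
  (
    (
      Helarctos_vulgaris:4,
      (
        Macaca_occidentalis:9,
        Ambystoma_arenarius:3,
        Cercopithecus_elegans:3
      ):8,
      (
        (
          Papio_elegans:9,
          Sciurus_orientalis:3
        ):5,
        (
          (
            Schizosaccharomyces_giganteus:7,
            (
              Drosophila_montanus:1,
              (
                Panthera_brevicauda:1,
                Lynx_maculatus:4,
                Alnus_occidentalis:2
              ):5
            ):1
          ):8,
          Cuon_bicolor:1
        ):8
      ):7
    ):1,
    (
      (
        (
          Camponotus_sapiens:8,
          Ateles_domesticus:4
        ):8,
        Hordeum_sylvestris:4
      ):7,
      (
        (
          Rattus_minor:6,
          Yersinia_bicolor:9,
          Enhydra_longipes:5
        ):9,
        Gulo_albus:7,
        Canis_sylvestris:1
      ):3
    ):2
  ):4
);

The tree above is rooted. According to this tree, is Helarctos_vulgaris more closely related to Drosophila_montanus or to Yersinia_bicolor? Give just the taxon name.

Drosophila_montanus

The MRCA of Helarctos_vulgaris and Drosophila_montanus subtends (Helarctos_vulgaris,(Macaca_occidentalis,Ambystoma_arenarius,Cercopithecus_elegans),((Papio_elegans,Sciurus_orientalis),((Schizosaccharomyces_giganteus,(Drosophila_montanus,(Panthera_brevicauda,Lynx_maculatus,Alnus_occidentalis))),Cuon_bicolor))) (12 taxa).
The MRCA of Helarctos_vulgaris and Yersinia_bicolor subtends ((Helarctos_vulgaris,(Macaca_occidentalis,Ambystoma_arenarius,Cercopithecus_elegans),((Papio_elegans,Sciurus_orientalis),((Schizosaccharomyces_giganteus,(Drosophila_montanus,(Panthera_brevicauda,Lynx_maculatus,Alnus_occidentalis))),Cuon_bicolor))),(((Camponotus_sapiens,Ateles_domesticus),Hordeum_sylvestris),((Rattus_minor,Yersinia_bicolor,Enhydra_longipes),Gulo_albus,Canis_sylvestris))) (20 taxa).
The first is nested inside the second, so Helarctos_vulgaris shares a more recent common ancestor with Drosophila_montanus.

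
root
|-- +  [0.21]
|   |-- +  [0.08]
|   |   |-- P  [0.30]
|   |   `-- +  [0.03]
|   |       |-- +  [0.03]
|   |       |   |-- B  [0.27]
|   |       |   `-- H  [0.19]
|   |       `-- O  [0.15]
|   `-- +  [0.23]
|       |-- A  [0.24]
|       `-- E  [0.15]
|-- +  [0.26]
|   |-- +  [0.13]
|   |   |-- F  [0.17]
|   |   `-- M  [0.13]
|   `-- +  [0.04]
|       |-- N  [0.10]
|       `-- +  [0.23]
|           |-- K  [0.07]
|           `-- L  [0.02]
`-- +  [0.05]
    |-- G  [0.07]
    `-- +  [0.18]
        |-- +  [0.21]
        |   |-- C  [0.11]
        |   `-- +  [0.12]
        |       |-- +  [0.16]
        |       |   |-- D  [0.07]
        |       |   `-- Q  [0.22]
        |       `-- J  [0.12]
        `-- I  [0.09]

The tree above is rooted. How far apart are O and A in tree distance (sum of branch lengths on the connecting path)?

The path runs O → … → MRCA → … → A; the MRCA is the node subtending ((P,((B,H),O)),(A,E)).
Branch lengths along that path: 0.15 + 0.03 + 0.08 + 0.23 + 0.24 = 0.73.

0.73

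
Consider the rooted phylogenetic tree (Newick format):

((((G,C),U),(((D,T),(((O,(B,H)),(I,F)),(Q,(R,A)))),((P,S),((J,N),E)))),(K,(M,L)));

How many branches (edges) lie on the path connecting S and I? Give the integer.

The MRCA of S and I is the node subtending (((D,T),(((O,(B,H)),(I,F)),(Q,(R,A)))),((P,S),((J,N),E))).
From S up to that node: 3 branches. From I up to the same node: 5 branches. Total: 3 + 5 = 8.

8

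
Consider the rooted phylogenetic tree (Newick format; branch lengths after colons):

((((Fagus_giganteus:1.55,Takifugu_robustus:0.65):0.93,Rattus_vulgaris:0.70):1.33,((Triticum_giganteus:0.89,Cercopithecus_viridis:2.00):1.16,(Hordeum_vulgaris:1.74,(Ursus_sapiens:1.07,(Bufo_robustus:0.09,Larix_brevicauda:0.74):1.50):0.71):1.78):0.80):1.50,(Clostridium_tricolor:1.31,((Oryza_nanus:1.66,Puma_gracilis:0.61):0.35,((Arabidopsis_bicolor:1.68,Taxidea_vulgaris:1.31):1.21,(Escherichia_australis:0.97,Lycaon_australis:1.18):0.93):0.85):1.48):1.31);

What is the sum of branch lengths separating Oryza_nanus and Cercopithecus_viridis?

10.26

The path runs Oryza_nanus → … → MRCA → … → Cercopithecus_viridis; the MRCA is the root of the tree.
Branch lengths along that path: 1.66 + 0.35 + 1.48 + 1.31 + 1.50 + 0.80 + 1.16 + 2.00 = 10.26.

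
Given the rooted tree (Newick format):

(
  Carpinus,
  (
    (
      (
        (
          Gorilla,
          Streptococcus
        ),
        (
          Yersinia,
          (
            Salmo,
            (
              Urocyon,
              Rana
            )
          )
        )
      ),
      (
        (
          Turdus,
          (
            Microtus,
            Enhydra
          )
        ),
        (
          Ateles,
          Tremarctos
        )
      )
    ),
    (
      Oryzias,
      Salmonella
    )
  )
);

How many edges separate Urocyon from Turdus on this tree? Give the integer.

8

The MRCA of Urocyon and Turdus is the node subtending (((Gorilla,Streptococcus),(Yersinia,(Salmo,(Urocyon,Rana)))),((Turdus,(Microtus,Enhydra)),(Ateles,Tremarctos))).
From Urocyon up to that node: 5 branches. From Turdus up to the same node: 3 branches. Total: 5 + 3 = 8.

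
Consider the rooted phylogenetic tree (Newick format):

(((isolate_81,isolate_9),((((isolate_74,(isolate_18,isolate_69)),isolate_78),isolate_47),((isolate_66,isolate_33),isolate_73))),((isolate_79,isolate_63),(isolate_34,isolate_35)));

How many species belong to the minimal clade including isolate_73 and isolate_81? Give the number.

The MRCA of isolate_73 and isolate_81 is the node subtending ((isolate_81,isolate_9),((((isolate_74,(isolate_18,isolate_69)),isolate_78),isolate_47),((isolate_66,isolate_33),isolate_73))).
That clade contains 10 terminal taxa: isolate_18, isolate_33, isolate_47, isolate_66, isolate_69, isolate_73, isolate_74, isolate_78, isolate_81, isolate_9.

10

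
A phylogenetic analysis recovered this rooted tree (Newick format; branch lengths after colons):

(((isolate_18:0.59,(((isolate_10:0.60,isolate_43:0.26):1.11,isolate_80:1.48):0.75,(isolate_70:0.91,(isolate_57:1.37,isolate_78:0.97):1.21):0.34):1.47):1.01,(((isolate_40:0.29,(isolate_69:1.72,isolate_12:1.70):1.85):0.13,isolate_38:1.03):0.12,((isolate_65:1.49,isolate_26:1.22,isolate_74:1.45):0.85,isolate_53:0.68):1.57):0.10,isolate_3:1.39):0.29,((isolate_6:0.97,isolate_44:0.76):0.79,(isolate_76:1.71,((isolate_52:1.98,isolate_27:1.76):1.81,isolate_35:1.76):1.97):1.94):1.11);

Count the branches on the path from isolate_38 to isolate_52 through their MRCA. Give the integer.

The MRCA of isolate_38 and isolate_52 is the root of the tree.
From isolate_38 up to that node: 4 branches. From isolate_52 up to the same node: 5 branches. Total: 4 + 5 = 9.

9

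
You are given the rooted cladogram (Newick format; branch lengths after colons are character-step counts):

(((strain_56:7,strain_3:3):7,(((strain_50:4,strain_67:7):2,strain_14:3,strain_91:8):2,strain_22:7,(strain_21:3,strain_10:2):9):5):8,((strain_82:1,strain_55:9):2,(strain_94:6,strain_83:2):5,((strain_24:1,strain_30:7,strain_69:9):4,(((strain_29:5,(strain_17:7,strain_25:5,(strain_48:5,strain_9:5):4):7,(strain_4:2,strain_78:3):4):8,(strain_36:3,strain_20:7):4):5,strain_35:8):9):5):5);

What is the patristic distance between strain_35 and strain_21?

The path runs strain_35 → … → MRCA → … → strain_21; the MRCA is the root of the tree.
Branch lengths along that path: 8 + 9 + 5 + 5 + 8 + 5 + 9 + 3 = 52.

52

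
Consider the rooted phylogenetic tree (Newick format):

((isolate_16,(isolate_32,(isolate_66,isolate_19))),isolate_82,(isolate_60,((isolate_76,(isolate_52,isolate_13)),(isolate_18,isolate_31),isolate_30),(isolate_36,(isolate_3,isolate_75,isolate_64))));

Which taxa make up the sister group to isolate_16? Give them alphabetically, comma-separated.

isolate_19, isolate_32, isolate_66

isolate_16 attaches to the tree at the node subtending (isolate_16,(isolate_32,(isolate_66,isolate_19))).
The other lineage descending from that same node — the sister group — is (isolate_32,(isolate_66,isolate_19)); its 3 tips in alphabetical order are the answer.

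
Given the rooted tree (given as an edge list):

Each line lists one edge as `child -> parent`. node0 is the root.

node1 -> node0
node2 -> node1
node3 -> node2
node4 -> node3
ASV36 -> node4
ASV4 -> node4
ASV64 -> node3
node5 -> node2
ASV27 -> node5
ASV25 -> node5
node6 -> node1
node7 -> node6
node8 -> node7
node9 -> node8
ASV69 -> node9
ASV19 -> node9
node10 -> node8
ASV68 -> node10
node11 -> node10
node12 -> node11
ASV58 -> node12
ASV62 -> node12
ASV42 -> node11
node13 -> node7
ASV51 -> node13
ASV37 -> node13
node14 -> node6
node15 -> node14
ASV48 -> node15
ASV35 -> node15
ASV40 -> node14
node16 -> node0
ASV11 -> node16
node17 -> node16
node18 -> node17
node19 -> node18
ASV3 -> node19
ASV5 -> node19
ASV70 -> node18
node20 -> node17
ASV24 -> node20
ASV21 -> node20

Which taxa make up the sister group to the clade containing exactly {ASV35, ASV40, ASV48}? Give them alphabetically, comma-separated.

The clade containing exactly {ASV35, ASV40, ASV48} attaches to the tree at the node subtending ((((ASV69,ASV19),(ASV68,((ASV58,ASV62),ASV42))),(ASV51,ASV37)),((ASV48,ASV35),ASV40)).
The other lineage descending from that same node — the sister group — is (((ASV69,ASV19),(ASV68,((ASV58,ASV62),ASV42))),(ASV51,ASV37)); its 8 tips in alphabetical order are the answer.

ASV19, ASV37, ASV42, ASV51, ASV58, ASV62, ASV68, ASV69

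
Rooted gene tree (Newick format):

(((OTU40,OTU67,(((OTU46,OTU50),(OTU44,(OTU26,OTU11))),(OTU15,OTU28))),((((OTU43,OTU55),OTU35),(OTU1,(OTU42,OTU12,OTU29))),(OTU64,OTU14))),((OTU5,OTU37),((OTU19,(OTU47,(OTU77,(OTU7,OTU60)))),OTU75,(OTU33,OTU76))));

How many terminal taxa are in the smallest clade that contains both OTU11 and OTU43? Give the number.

The MRCA of OTU11 and OTU43 is the node subtending ((OTU40,OTU67,(((OTU46,OTU50),(OTU44,(OTU26,OTU11))),(OTU15,OTU28))),((((OTU43,OTU55),OTU35),(OTU1,(OTU42,OTU12,OTU29))),(OTU64,OTU14))).
That clade contains 18 terminal taxa: OTU1, OTU11, OTU12, OTU14, OTU15, OTU26, OTU28, OTU29, OTU35, OTU40, OTU42, OTU43, OTU44, OTU46, OTU50, OTU55, OTU64, OTU67.

18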